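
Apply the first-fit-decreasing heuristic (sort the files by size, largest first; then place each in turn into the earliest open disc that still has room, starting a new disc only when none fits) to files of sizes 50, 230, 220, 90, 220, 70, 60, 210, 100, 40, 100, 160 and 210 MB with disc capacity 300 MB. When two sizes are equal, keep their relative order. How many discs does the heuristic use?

7

Sorted descending: 230, 220, 220, 210, 210, 160, 100, 100, 90, 70, 60, 50, 40.
  230 → disc 1 (new)  [load 230/300]
  220 → disc 2 (new)  [load 220/300]
  220 → disc 3 (new)  [load 220/300]
  210 → disc 4 (new)  [load 210/300]
  210 → disc 5 (new)  [load 210/300]
  160 → disc 6 (new)  [load 160/300]
  100 → disc 6  [load 260/300]
  100 → disc 7 (new)  [load 100/300]
  90 → disc 4  [load 300/300]
  70 → disc 1  [load 300/300]
  60 → disc 2  [load 280/300]
  50 → disc 3  [load 270/300]
  40 → disc 5  [load 250/300]
7 discs opened.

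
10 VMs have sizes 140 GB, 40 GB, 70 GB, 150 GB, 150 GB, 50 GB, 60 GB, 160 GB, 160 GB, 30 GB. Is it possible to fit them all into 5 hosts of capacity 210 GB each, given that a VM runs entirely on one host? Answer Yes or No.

Yes

A valid assignment using 5 hosts:
  host 1: 160 + 50 = 210
  host 2: 160 + 40 = 200
  host 3: 150 + 60 = 210
  host 4: 150 + 30 = 180
  host 5: 140 + 70 = 210
Every load is within 210 GB, so 5 hosts suffice.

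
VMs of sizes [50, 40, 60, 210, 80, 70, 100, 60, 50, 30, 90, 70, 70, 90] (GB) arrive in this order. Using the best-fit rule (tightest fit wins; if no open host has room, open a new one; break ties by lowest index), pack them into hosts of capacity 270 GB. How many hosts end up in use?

5

  50 → host 1 (new)  [load 50/270]
  40 → host 1  [load 90/270]
  60 → host 1  [load 150/270]
  210 → host 2 (new)  [load 210/270]
  80 → host 1  [load 230/270]
  70 → host 3 (new)  [load 70/270]
  100 → host 3  [load 170/270]
  60 → host 2  [load 270/270]
  50 → host 3  [load 220/270]
  30 → host 1  [load 260/270]
  90 → host 4 (new)  [load 90/270]
  70 → host 4  [load 160/270]
  70 → host 4  [load 230/270]
  90 → host 5 (new)  [load 90/270]
5 hosts opened.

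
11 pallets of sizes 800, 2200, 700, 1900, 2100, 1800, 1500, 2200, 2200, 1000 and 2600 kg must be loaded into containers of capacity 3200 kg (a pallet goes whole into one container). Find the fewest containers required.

8

Total = 2600 + 2200 + 2200 + 2200 + 2100 + 1900 + 1800 + 1500 + 1000 + 800 + 700 = 19000 kg.
Lower bound: ⌈19000/3200⌉ = 6 containers.
Also, 7 pallets each exceed 1600 kg, and no two of those can share a container, so at least 7 containers are needed.
A packing using 8 containers:
  container 1: 2600 = 2600
  container 2: 2200 + 1000 = 3200
  container 3: 2200 + 800 = 3000
  container 4: 2200 + 700 = 2900
  container 5: 2100 = 2100
  container 6: 1900 = 1900
  container 7: 1800 = 1800
  container 8: 1500 = 1500
No arrangement into 7 containers stays within capacity, so 8 is optimal.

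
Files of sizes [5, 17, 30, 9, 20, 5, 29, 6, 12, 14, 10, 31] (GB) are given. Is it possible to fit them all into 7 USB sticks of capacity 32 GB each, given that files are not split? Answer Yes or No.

Yes

A valid assignment using 7 USB sticks:
  USB stick 1: 31 = 31
  USB stick 2: 30 = 30
  USB stick 3: 29 = 29
  USB stick 4: 20 + 12 = 32
  USB stick 5: 17 + 14 = 31
  USB stick 6: 10 + 9 + 6 + 5 = 30
  USB stick 7: 5 = 5
Every load is within 32 GB, so 7 USB sticks suffice.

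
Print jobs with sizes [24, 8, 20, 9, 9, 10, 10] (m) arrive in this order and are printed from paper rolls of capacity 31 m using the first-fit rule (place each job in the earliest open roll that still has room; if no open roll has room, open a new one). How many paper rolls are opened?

  24 → roll 1 (new)  [load 24/31]
  8 → roll 2 (new)  [load 8/31]
  20 → roll 2  [load 28/31]
  9 → roll 3 (new)  [load 9/31]
  9 → roll 3  [load 18/31]
  10 → roll 3  [load 28/31]
  10 → roll 4 (new)  [load 10/31]
4 paper rolls opened.

4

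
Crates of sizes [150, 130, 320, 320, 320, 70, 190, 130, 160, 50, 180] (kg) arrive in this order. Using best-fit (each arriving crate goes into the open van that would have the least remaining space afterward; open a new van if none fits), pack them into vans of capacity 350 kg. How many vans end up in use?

7

  150 → van 1 (new)  [load 150/350]
  130 → van 1  [load 280/350]
  320 → van 2 (new)  [load 320/350]
  320 → van 3 (new)  [load 320/350]
  320 → van 4 (new)  [load 320/350]
  70 → van 1  [load 350/350]
  190 → van 5 (new)  [load 190/350]
  130 → van 5  [load 320/350]
  160 → van 6 (new)  [load 160/350]
  50 → van 6  [load 210/350]
  180 → van 7 (new)  [load 180/350]
7 vans opened.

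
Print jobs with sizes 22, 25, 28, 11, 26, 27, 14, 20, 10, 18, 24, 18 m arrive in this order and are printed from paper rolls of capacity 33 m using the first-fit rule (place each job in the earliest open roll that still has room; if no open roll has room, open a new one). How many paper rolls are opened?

  22 → roll 1 (new)  [load 22/33]
  25 → roll 2 (new)  [load 25/33]
  28 → roll 3 (new)  [load 28/33]
  11 → roll 1  [load 33/33]
  26 → roll 4 (new)  [load 26/33]
  27 → roll 5 (new)  [load 27/33]
  14 → roll 6 (new)  [load 14/33]
  20 → roll 7 (new)  [load 20/33]
  10 → roll 6  [load 24/33]
  18 → roll 8 (new)  [load 18/33]
  24 → roll 9 (new)  [load 24/33]
  18 → roll 10 (new)  [load 18/33]
10 paper rolls opened.

10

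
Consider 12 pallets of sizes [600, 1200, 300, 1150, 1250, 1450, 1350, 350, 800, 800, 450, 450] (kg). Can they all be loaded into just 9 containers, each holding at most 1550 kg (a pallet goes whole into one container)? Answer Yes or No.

Yes

A valid assignment using 8 containers:
  container 1: 1450 = 1450
  container 2: 1350 = 1350
  container 3: 1250 + 300 = 1550
  container 4: 1200 + 350 = 1550
  container 5: 1150 = 1150
  container 6: 800 + 600 = 1400
  container 7: 800 + 450 = 1250
  container 8: 450 = 450
That uses only 8 ≤ 9, so 9 containers are enough.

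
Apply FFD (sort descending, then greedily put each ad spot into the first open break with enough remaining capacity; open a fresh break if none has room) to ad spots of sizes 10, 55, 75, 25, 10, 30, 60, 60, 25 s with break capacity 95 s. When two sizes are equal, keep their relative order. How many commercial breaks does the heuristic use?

4

Sorted descending: 75, 60, 60, 55, 30, 25, 25, 10, 10.
  75 → break 1 (new)  [load 75/95]
  60 → break 2 (new)  [load 60/95]
  60 → break 3 (new)  [load 60/95]
  55 → break 4 (new)  [load 55/95]
  30 → break 2  [load 90/95]
  25 → break 3  [load 85/95]
  25 → break 4  [load 80/95]
  10 → break 1  [load 85/95]
  10 → break 1  [load 95/95]
4 commercial breaks opened.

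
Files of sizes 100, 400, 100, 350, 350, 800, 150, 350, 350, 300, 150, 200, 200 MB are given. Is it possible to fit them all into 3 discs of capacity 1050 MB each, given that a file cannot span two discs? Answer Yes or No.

Total = 3800 MB; ⌈3800/1050⌉ = 4.
At least 4 discs are required, but only 3 are allowed.

No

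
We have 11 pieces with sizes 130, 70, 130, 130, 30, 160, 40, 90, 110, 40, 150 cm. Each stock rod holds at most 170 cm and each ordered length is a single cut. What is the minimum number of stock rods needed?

Total = 160 + 150 + 130 + 130 + 130 + 110 + 90 + 70 + 40 + 40 + 30 = 1080 cm.
Lower bound: ⌈1080/170⌉ = 7 stock rods.
A packing using 7 stock rods:
  stock rod 1: 160 = 160
  stock rod 2: 150 = 150
  stock rod 3: 130 + 40 = 170
  stock rod 4: 130 + 40 = 170
  stock rod 5: 130 + 30 = 160
  stock rod 6: 110 = 110
  stock rod 7: 90 + 70 = 160
This matches the lower bound, so 7 is optimal.

7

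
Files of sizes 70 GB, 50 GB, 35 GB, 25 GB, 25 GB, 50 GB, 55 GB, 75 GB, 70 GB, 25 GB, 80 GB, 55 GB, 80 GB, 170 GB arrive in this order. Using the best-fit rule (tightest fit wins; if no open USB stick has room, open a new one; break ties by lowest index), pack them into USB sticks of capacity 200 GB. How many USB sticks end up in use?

5

  70 → USB stick 1 (new)  [load 70/200]
  50 → USB stick 1  [load 120/200]
  35 → USB stick 1  [load 155/200]
  25 → USB stick 1  [load 180/200]
  25 → USB stick 2 (new)  [load 25/200]
  50 → USB stick 2  [load 75/200]
  55 → USB stick 2  [load 130/200]
  75 → USB stick 3 (new)  [load 75/200]
  70 → USB stick 2  [load 200/200]
  25 → USB stick 3  [load 100/200]
  80 → USB stick 3  [load 180/200]
  55 → USB stick 4 (new)  [load 55/200]
  80 → USB stick 4  [load 135/200]
  170 → USB stick 5 (new)  [load 170/200]
5 USB sticks opened.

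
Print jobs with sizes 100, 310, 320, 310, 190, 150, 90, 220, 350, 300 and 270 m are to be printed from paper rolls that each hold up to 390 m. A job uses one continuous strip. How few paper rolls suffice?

8

Total = 350 + 320 + 310 + 310 + 300 + 270 + 220 + 190 + 150 + 100 + 90 = 2610 m.
Lower bound: ⌈2610/390⌉ = 7 paper rolls.
A packing using 8 paper rolls:
  roll 1: 350 = 350
  roll 2: 320 = 320
  roll 3: 310 = 310
  roll 4: 310 = 310
  roll 5: 300 + 90 = 390
  roll 6: 270 + 100 = 370
  roll 7: 220 + 150 = 370
  roll 8: 190 = 190
No arrangement into 7 paper rolls stays within capacity, so 8 is optimal.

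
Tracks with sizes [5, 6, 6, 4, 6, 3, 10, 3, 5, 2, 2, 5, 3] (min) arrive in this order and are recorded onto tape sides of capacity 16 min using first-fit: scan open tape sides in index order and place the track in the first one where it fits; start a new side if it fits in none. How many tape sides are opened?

4

  5 → side 1 (new)  [load 5/16]
  6 → side 1  [load 11/16]
  6 → side 2 (new)  [load 6/16]
  4 → side 1  [load 15/16]
  6 → side 2  [load 12/16]
  3 → side 2  [load 15/16]
  10 → side 3 (new)  [load 10/16]
  3 → side 3  [load 13/16]
  5 → side 4 (new)  [load 5/16]
  2 → side 3  [load 15/16]
  2 → side 4  [load 7/16]
  5 → side 4  [load 12/16]
  3 → side 4  [load 15/16]
4 tape sides opened.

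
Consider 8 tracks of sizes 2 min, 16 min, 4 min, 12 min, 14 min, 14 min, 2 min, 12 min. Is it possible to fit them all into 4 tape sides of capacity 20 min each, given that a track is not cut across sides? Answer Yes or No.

Total = 76 min; ⌈76/20⌉ = 4.
5 tracks each exceed half the capacity and cannot share a side, forcing at least 5 tape sides.
At least 5 tape sides are required, but only 4 are allowed.

No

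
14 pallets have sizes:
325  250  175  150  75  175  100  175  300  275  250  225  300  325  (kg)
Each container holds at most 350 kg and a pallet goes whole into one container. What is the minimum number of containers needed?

Total = 325 + 325 + 300 + 300 + 275 + 250 + 250 + 225 + 175 + 175 + 175 + 150 + 100 + 75 = 3100 kg.
Lower bound: ⌈3100/350⌉ = 9 containers.
A packing using 10 containers:
  container 1: 325 = 325
  container 2: 325 = 325
  container 3: 300 = 300
  container 4: 300 = 300
  container 5: 275 + 75 = 350
  container 6: 250 + 100 = 350
  container 7: 250 = 250
  container 8: 225 = 225
  container 9: 175 + 175 = 350
  container 10: 175 + 150 = 325
No arrangement into 9 containers stays within capacity, so 10 is optimal.

10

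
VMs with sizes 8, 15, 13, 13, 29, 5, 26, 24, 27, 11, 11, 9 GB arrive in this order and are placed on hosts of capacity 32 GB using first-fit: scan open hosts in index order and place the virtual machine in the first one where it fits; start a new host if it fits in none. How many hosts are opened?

  8 → host 1 (new)  [load 8/32]
  15 → host 1  [load 23/32]
  13 → host 2 (new)  [load 13/32]
  13 → host 2  [load 26/32]
  29 → host 3 (new)  [load 29/32]
  5 → host 1  [load 28/32]
  26 → host 4 (new)  [load 26/32]
  24 → host 5 (new)  [load 24/32]
  27 → host 6 (new)  [load 27/32]
  11 → host 7 (new)  [load 11/32]
  11 → host 7  [load 22/32]
  9 → host 7  [load 31/32]
7 hosts opened.

7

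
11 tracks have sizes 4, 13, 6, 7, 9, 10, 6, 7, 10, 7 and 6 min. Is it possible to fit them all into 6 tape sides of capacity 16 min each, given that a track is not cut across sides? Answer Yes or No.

A valid assignment using 6 tape sides:
  side 1: 13 = 13
  side 2: 10 + 6 = 16
  side 3: 10 + 6 = 16
  side 4: 9 + 7 = 16
  side 5: 7 + 7 = 14
  side 6: 6 + 4 = 10
Every load is within 16 min, so 6 tape sides suffice.

Yes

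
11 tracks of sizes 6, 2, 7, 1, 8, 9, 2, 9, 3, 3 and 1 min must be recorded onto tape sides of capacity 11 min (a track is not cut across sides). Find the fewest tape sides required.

Total = 9 + 9 + 8 + 7 + 6 + 3 + 3 + 2 + 2 + 1 + 1 = 51 min.
Lower bound: ⌈51/11⌉ = 5 tape sides.
A packing using 5 tape sides:
  side 1: 9 + 2 = 11
  side 2: 9 + 2 = 11
  side 3: 8 + 3 = 11
  side 4: 7 + 3 + 1 = 11
  side 5: 6 + 1 = 7
This matches the lower bound, so 5 is optimal.

5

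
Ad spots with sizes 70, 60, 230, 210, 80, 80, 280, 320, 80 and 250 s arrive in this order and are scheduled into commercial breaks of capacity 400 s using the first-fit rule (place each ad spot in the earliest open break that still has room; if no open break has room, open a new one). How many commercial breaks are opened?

  70 → break 1 (new)  [load 70/400]
  60 → break 1  [load 130/400]
  230 → break 1  [load 360/400]
  210 → break 2 (new)  [load 210/400]
  80 → break 2  [load 290/400]
  80 → break 2  [load 370/400]
  280 → break 3 (new)  [load 280/400]
  320 → break 4 (new)  [load 320/400]
  80 → break 3  [load 360/400]
  250 → break 5 (new)  [load 250/400]
5 commercial breaks opened.

5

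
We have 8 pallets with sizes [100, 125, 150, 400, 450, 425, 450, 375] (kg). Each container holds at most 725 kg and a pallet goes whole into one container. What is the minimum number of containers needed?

5

Total = 450 + 450 + 425 + 400 + 375 + 150 + 125 + 100 = 2475 kg.
Lower bound: ⌈2475/725⌉ = 4 containers.
Also, 5 pallets each exceed 725/2 kg, and no two of those can share a container, so at least 5 containers are needed.
A packing using 5 containers:
  container 1: 450 + 150 + 125 = 725
  container 2: 450 + 100 = 550
  container 3: 425 = 425
  container 4: 400 = 400
  container 5: 375 = 375
This matches the lower bound, so 5 is optimal.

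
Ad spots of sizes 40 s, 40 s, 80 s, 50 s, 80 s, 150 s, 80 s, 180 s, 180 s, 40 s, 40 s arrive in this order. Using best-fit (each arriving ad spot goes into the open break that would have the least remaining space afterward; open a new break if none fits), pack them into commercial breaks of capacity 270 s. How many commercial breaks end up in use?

  40 → break 1 (new)  [load 40/270]
  40 → break 1  [load 80/270]
  80 → break 1  [load 160/270]
  50 → break 1  [load 210/270]
  80 → break 2 (new)  [load 80/270]
  150 → break 2  [load 230/270]
  80 → break 3 (new)  [load 80/270]
  180 → break 3  [load 260/270]
  180 → break 4 (new)  [load 180/270]
  40 → break 2  [load 270/270]
  40 → break 1  [load 250/270]
4 commercial breaks opened.

4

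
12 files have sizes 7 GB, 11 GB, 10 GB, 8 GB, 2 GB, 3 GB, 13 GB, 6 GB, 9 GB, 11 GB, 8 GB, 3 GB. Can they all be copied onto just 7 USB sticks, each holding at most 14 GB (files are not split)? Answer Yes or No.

Total = 91 GB; ⌈91/14⌉ = 7.
The bound of 7 does not rule out 7, but exhaustive search shows no assignment into 7 USB sticks of capacity 14 GB exists — the minimum is 8.

No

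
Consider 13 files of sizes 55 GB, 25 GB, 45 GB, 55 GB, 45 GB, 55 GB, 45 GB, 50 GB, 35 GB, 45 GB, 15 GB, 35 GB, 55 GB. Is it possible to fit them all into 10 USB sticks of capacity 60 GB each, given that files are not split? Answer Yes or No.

No

Total = 560 GB; ⌈560/60⌉ = 10.
11 files each exceed half the capacity and cannot share a USB stick, forcing at least 11 USB sticks.
At least 11 USB sticks are required, but only 10 are allowed.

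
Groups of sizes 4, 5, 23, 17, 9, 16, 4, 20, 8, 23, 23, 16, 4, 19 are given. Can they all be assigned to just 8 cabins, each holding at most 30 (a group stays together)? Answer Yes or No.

A valid assignment using 8 cabins:
  cabin 1: 23 + 5 = 28
  cabin 2: 23 + 4 = 27
  cabin 3: 23 + 4 = 27
  cabin 4: 20 + 9 = 29
  cabin 5: 19 + 8 = 27
  cabin 6: 17 + 4 = 21
  cabin 7: 16 = 16
  cabin 8: 16 = 16
Every load is within 30, so 8 cabins suffice.

Yes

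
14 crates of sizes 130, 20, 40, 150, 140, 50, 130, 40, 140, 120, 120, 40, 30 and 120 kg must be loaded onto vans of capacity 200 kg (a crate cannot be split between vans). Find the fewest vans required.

8

Total = 150 + 140 + 140 + 130 + 130 + 120 + 120 + 120 + 50 + 40 + 40 + 40 + 30 + 20 = 1270 kg.
Lower bound: ⌈1270/200⌉ = 7 vans.
Also, 8 crates each exceed 100 kg, and no two of those can share a van, so at least 8 vans are needed.
A packing using 8 vans:
  van 1: 150 + 50 = 200
  van 2: 140 + 40 + 20 = 200
  van 3: 140 + 40 = 180
  van 4: 130 + 40 + 30 = 200
  van 5: 130 = 130
  van 6: 120 = 120
  van 7: 120 = 120
  van 8: 120 = 120
This matches the lower bound, so 8 is optimal.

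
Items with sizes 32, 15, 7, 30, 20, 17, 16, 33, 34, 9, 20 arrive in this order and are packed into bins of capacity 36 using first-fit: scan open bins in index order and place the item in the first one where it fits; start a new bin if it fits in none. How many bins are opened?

  32 → bin 1 (new)  [load 32/36]
  15 → bin 2 (new)  [load 15/36]
  7 → bin 2  [load 22/36]
  30 → bin 3 (new)  [load 30/36]
  20 → bin 4 (new)  [load 20/36]
  17 → bin 5 (new)  [load 17/36]
  16 → bin 4  [load 36/36]
  33 → bin 6 (new)  [load 33/36]
  34 → bin 7 (new)  [load 34/36]
  9 → bin 2  [load 31/36]
  20 → bin 8 (new)  [load 20/36]
8 bins opened.

8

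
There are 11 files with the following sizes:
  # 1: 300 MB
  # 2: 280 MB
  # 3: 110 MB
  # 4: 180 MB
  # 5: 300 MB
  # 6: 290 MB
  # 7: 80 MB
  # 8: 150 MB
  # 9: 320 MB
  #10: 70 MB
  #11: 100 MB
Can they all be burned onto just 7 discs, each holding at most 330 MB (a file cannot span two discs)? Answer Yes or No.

No

Total = 2180 MB; ⌈2180/330⌉ = 7.
The bound of 7 does not rule out 7, but exhaustive search shows no assignment into 7 discs of capacity 330 MB exists — the minimum is 8.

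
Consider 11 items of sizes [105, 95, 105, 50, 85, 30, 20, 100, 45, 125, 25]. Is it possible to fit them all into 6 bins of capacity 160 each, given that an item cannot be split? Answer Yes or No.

A valid assignment using 6 bins:
  bin 1: 125 + 30 = 155
  bin 2: 105 + 50 = 155
  bin 3: 105 + 45 = 150
  bin 4: 100 + 25 + 20 = 145
  bin 5: 95 = 95
  bin 6: 85 = 85
Every load is within 160, so 6 bins suffice.

Yes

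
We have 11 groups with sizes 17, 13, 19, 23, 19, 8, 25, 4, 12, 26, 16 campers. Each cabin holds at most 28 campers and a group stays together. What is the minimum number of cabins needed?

Total = 26 + 25 + 23 + 19 + 19 + 17 + 16 + 13 + 12 + 8 + 4 = 182 campers.
Lower bound: ⌈182/28⌉ = 7 cabins.
A packing using 8 cabins:
  cabin 1: 26 = 26
  cabin 2: 25 = 25
  cabin 3: 23 + 4 = 27
  cabin 4: 19 + 8 = 27
  cabin 5: 19 = 19
  cabin 6: 17 = 17
  cabin 7: 16 + 12 = 28
  cabin 8: 13 = 13
No arrangement into 7 cabins stays within capacity, so 8 is optimal.

8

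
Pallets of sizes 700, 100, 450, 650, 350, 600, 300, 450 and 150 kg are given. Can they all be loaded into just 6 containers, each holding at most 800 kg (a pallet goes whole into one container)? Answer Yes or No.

Yes

A valid assignment using 5 containers:
  container 1: 700 + 100 = 800
  container 2: 650 + 150 = 800
  container 3: 600 = 600
  container 4: 450 + 350 = 800
  container 5: 450 + 300 = 750
That uses only 5 ≤ 6, so 6 containers are enough.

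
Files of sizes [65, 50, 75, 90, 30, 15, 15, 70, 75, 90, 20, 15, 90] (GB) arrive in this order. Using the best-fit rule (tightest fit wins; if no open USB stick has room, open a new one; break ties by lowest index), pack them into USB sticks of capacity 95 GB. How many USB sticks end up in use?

8

  65 → USB stick 1 (new)  [load 65/95]
  50 → USB stick 2 (new)  [load 50/95]
  75 → USB stick 3 (new)  [load 75/95]
  90 → USB stick 4 (new)  [load 90/95]
  30 → USB stick 1  [load 95/95]
  15 → USB stick 3  [load 90/95]
  15 → USB stick 2  [load 65/95]
  70 → USB stick 5 (new)  [load 70/95]
  75 → USB stick 6 (new)  [load 75/95]
  90 → USB stick 7 (new)  [load 90/95]
  20 → USB stick 6  [load 95/95]
  15 → USB stick 5  [load 85/95]
  90 → USB stick 8 (new)  [load 90/95]
8 USB sticks opened.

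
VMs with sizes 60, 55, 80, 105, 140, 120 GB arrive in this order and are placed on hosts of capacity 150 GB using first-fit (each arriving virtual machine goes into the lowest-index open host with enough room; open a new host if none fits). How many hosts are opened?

5

  60 → host 1 (new)  [load 60/150]
  55 → host 1  [load 115/150]
  80 → host 2 (new)  [load 80/150]
  105 → host 3 (new)  [load 105/150]
  140 → host 4 (new)  [load 140/150]
  120 → host 5 (new)  [load 120/150]
5 hosts opened.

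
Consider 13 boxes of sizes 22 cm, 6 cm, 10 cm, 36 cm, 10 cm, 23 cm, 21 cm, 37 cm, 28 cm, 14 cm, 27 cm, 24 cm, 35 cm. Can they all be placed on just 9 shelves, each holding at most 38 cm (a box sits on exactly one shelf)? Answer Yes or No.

A valid assignment using 9 shelves:
  shelf 1: 37 = 37
  shelf 2: 36 = 36
  shelf 3: 35 = 35
  shelf 4: 28 + 10 = 38
  shelf 5: 27 + 10 = 37
  shelf 6: 24 + 14 = 38
  shelf 7: 23 + 6 = 29
  shelf 8: 22 = 22
  shelf 9: 21 = 21
Every load is within 38 cm, so 9 shelves suffice.

Yes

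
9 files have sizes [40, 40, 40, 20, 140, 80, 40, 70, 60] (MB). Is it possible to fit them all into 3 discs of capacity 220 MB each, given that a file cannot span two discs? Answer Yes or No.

A valid assignment using 3 discs:
  disc 1: 140 + 80 = 220
  disc 2: 70 + 60 + 40 + 40 = 210
  disc 3: 40 + 40 + 20 = 100
Every load is within 220 MB, so 3 discs suffice.

Yes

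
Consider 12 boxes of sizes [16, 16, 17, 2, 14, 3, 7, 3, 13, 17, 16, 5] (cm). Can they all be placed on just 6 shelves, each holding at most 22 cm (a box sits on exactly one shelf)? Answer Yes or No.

No

Total = 129 cm; ⌈129/22⌉ = 6.
7 boxes each exceed half the capacity and cannot share a shelf, forcing at least 7 shelves.
At least 7 shelves are required, but only 6 are allowed.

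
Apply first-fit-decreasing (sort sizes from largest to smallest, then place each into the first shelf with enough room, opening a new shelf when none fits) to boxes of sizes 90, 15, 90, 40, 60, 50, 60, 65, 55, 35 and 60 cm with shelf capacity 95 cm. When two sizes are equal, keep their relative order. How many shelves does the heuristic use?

Sorted descending: 90, 90, 65, 60, 60, 60, 55, 50, 40, 35, 15.
  90 → shelf 1 (new)  [load 90/95]
  90 → shelf 2 (new)  [load 90/95]
  65 → shelf 3 (new)  [load 65/95]
  60 → shelf 4 (new)  [load 60/95]
  60 → shelf 5 (new)  [load 60/95]
  60 → shelf 6 (new)  [load 60/95]
  55 → shelf 7 (new)  [load 55/95]
  50 → shelf 8 (new)  [load 50/95]
  40 → shelf 7  [load 95/95]
  35 → shelf 4  [load 95/95]
  15 → shelf 3  [load 80/95]
8 shelves opened.

8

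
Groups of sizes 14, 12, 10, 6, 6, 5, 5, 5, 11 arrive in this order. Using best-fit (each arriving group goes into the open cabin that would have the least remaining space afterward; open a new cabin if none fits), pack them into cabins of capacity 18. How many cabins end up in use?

5

  14 → cabin 1 (new)  [load 14/18]
  12 → cabin 2 (new)  [load 12/18]
  10 → cabin 3 (new)  [load 10/18]
  6 → cabin 2  [load 18/18]
  6 → cabin 3  [load 16/18]
  5 → cabin 4 (new)  [load 5/18]
  5 → cabin 4  [load 10/18]
  5 → cabin 4  [load 15/18]
  11 → cabin 5 (new)  [load 11/18]
5 cabins opened.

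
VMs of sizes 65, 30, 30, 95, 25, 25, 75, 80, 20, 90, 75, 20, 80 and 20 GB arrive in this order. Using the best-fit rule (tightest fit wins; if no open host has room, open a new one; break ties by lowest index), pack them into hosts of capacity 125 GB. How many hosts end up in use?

  65 → host 1 (new)  [load 65/125]
  30 → host 1  [load 95/125]
  30 → host 1  [load 125/125]
  95 → host 2 (new)  [load 95/125]
  25 → host 2  [load 120/125]
  25 → host 3 (new)  [load 25/125]
  75 → host 3  [load 100/125]
  80 → host 4 (new)  [load 80/125]
  20 → host 3  [load 120/125]
  90 → host 5 (new)  [load 90/125]
  75 → host 6 (new)  [load 75/125]
  20 → host 5  [load 110/125]
  80 → host 7 (new)  [load 80/125]
  20 → host 4  [load 100/125]
7 hosts opened.

7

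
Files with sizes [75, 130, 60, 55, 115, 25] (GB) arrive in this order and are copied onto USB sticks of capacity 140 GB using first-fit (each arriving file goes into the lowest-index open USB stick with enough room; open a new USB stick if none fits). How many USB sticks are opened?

4

  75 → USB stick 1 (new)  [load 75/140]
  130 → USB stick 2 (new)  [load 130/140]
  60 → USB stick 1  [load 135/140]
  55 → USB stick 3 (new)  [load 55/140]
  115 → USB stick 4 (new)  [load 115/140]
  25 → USB stick 3  [load 80/140]
4 USB sticks opened.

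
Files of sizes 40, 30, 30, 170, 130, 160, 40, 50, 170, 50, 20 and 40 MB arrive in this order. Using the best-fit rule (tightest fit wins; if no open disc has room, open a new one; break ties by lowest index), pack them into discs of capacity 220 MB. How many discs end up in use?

5

  40 → disc 1 (new)  [load 40/220]
  30 → disc 1  [load 70/220]
  30 → disc 1  [load 100/220]
  170 → disc 2 (new)  [load 170/220]
  130 → disc 3 (new)  [load 130/220]
  160 → disc 4 (new)  [load 160/220]
  40 → disc 2  [load 210/220]
  50 → disc 4  [load 210/220]
  170 → disc 5 (new)  [load 170/220]
  50 → disc 5  [load 220/220]
  20 → disc 3  [load 150/220]
  40 → disc 3  [load 190/220]
5 discs opened.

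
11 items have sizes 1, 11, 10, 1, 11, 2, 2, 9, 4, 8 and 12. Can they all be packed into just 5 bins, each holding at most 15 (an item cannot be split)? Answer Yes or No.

Total = 71; ⌈71/15⌉ = 5.
6 items each exceed half the capacity and cannot share a bin, forcing at least 6 bins.
At least 6 bins are required, but only 5 are allowed.

No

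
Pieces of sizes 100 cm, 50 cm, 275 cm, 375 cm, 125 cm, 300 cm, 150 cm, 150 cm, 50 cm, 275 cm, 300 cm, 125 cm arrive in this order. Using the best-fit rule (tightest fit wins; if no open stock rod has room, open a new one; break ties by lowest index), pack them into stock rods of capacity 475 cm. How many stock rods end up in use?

  100 → stock rod 1 (new)  [load 100/475]
  50 → stock rod 1  [load 150/475]
  275 → stock rod 1  [load 425/475]
  375 → stock rod 2 (new)  [load 375/475]
  125 → stock rod 3 (new)  [load 125/475]
  300 → stock rod 3  [load 425/475]
  150 → stock rod 4 (new)  [load 150/475]
  150 → stock rod 4  [load 300/475]
  50 → stock rod 1  [load 475/475]
  275 → stock rod 5 (new)  [load 275/475]
  300 → stock rod 6 (new)  [load 300/475]
  125 → stock rod 4  [load 425/475]
6 stock rods opened.

6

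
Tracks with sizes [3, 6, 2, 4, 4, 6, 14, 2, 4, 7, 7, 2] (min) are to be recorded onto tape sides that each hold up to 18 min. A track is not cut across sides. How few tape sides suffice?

Total = 14 + 7 + 7 + 6 + 6 + 4 + 4 + 4 + 3 + 2 + 2 + 2 = 61 min.
Lower bound: ⌈61/18⌉ = 4 tape sides.
A packing using 4 tape sides:
  side 1: 14 + 4 = 18
  side 2: 7 + 7 + 4 = 18
  side 3: 6 + 6 + 4 + 2 = 18
  side 4: 3 + 2 + 2 = 7
This matches the lower bound, so 4 is optimal.

4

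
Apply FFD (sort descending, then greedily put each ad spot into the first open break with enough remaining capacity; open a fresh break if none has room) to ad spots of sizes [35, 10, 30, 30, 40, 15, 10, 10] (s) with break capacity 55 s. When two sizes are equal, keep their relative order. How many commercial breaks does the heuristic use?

4

Sorted descending: 40, 35, 30, 30, 15, 10, 10, 10.
  40 → break 1 (new)  [load 40/55]
  35 → break 2 (new)  [load 35/55]
  30 → break 3 (new)  [load 30/55]
  30 → break 4 (new)  [load 30/55]
  15 → break 1  [load 55/55]
  10 → break 2  [load 45/55]
  10 → break 2  [load 55/55]
  10 → break 3  [load 40/55]
4 commercial breaks opened.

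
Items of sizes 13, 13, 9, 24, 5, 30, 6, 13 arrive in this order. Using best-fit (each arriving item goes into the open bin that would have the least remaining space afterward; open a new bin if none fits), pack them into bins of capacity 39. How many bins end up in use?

  13 → bin 1 (new)  [load 13/39]
  13 → bin 1  [load 26/39]
  9 → bin 1  [load 35/39]
  24 → bin 2 (new)  [load 24/39]
  5 → bin 2  [load 29/39]
  30 → bin 3 (new)  [load 30/39]
  6 → bin 3  [load 36/39]
  13 → bin 4 (new)  [load 13/39]
4 bins opened.

4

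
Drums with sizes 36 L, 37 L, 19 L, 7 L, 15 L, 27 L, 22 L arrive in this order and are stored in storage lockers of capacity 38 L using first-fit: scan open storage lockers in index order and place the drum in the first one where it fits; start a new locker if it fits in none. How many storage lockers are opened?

5

  36 → locker 1 (new)  [load 36/38]
  37 → locker 2 (new)  [load 37/38]
  19 → locker 3 (new)  [load 19/38]
  7 → locker 3  [load 26/38]
  15 → locker 4 (new)  [load 15/38]
  27 → locker 5 (new)  [load 27/38]
  22 → locker 4  [load 37/38]
5 storage lockers opened.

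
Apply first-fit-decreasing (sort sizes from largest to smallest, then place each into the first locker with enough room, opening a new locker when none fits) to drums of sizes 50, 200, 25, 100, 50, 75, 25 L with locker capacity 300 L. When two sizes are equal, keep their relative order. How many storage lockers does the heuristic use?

2

Sorted descending: 200, 100, 75, 50, 50, 25, 25.
  200 → locker 1 (new)  [load 200/300]
  100 → locker 1  [load 300/300]
  75 → locker 2 (new)  [load 75/300]
  50 → locker 2  [load 125/300]
  50 → locker 2  [load 175/300]
  25 → locker 2  [load 200/300]
  25 → locker 2  [load 225/300]
2 storage lockers opened.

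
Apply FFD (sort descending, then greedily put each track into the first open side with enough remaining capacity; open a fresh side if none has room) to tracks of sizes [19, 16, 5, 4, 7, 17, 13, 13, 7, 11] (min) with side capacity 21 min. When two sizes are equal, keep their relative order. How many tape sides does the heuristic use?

6

Sorted descending: 19, 17, 16, 13, 13, 11, 7, 7, 5, 4.
  19 → side 1 (new)  [load 19/21]
  17 → side 2 (new)  [load 17/21]
  16 → side 3 (new)  [load 16/21]
  13 → side 4 (new)  [load 13/21]
  13 → side 5 (new)  [load 13/21]
  11 → side 6 (new)  [load 11/21]
  7 → side 4  [load 20/21]
  7 → side 5  [load 20/21]
  5 → side 3  [load 21/21]
  4 → side 2  [load 21/21]
6 tape sides opened.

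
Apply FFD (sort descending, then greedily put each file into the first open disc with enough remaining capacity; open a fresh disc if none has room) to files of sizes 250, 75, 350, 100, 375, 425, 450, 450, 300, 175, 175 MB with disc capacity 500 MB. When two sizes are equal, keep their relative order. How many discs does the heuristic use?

Sorted descending: 450, 450, 425, 375, 350, 300, 250, 175, 175, 100, 75.
  450 → disc 1 (new)  [load 450/500]
  450 → disc 2 (new)  [load 450/500]
  425 → disc 3 (new)  [load 425/500]
  375 → disc 4 (new)  [load 375/500]
  350 → disc 5 (new)  [load 350/500]
  300 → disc 6 (new)  [load 300/500]
  250 → disc 7 (new)  [load 250/500]
  175 → disc 6  [load 475/500]
  175 → disc 7  [load 425/500]
  100 → disc 4  [load 475/500]
  75 → disc 3  [load 500/500]
7 discs opened.

7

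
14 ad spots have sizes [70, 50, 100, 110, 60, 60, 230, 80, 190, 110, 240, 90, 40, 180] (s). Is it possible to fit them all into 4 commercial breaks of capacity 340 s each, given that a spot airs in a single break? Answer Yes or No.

No

Total = 1610 s; ⌈1610/340⌉ = 5.
At least 5 commercial breaks are required, but only 4 are allowed.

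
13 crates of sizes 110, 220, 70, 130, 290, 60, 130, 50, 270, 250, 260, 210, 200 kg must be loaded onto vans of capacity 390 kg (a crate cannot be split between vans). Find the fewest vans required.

Total = 290 + 270 + 260 + 250 + 220 + 210 + 200 + 130 + 130 + 110 + 70 + 60 + 50 = 2250 kg.
Lower bound: ⌈2250/390⌉ = 6 vans.
Also, 7 crates each exceed 195 kg, and no two of those can share a van, so at least 7 vans are needed.
A packing using 7 vans:
  van 1: 290 + 70 = 360
  van 2: 270 + 110 = 380
  van 3: 260 + 130 = 390
  van 4: 250 + 130 = 380
  van 5: 220 + 60 + 50 = 330
  van 6: 210 = 210
  van 7: 200 = 200
This matches the lower bound, so 7 is optimal.

7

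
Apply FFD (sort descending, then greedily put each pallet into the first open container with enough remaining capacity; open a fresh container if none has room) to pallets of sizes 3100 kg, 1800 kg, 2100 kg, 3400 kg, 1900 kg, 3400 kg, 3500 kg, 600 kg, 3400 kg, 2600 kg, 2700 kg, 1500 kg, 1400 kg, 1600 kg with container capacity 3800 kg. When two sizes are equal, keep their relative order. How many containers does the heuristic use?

10

Sorted descending: 3500, 3400, 3400, 3400, 3100, 2700, 2600, 2100, 1900, 1800, 1600, 1500, 1400, 600.
  3500 → container 1 (new)  [load 3500/3800]
  3400 → container 2 (new)  [load 3400/3800]
  3400 → container 3 (new)  [load 3400/3800]
  3400 → container 4 (new)  [load 3400/3800]
  3100 → container 5 (new)  [load 3100/3800]
  2700 → container 6 (new)  [load 2700/3800]
  2600 → container 7 (new)  [load 2600/3800]
  2100 → container 8 (new)  [load 2100/3800]
  1900 → container 9 (new)  [load 1900/3800]
  1800 → container 9  [load 3700/3800]
  1600 → container 8  [load 3700/3800]
  1500 → container 10 (new)  [load 1500/3800]
  1400 → container 10  [load 2900/3800]
  600 → container 5  [load 3700/3800]
10 containers opened.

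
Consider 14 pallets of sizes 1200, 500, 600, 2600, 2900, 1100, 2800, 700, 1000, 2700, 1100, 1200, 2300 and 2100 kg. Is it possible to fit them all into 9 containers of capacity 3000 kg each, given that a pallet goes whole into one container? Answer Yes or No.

Yes

A valid assignment using 9 containers:
  container 1: 2900 = 2900
  container 2: 2800 = 2800
  container 3: 2700 = 2700
  container 4: 2600 = 2600
  container 5: 2300 + 700 = 3000
  container 6: 2100 + 600 = 2700
  container 7: 1200 + 1200 + 500 = 2900
  container 8: 1100 + 1100 = 2200
  container 9: 1000 = 1000
Every load is within 3000 kg, so 9 containers suffice.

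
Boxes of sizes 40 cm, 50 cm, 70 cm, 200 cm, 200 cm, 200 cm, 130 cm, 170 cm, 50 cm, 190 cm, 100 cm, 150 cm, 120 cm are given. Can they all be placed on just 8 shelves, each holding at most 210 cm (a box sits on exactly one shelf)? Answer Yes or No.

Total = 1670 cm; ⌈1670/210⌉ = 8.
The bound of 8 does not rule out 8, but exhaustive search shows no assignment into 8 shelves of capacity 210 cm exists — the minimum is 9.

No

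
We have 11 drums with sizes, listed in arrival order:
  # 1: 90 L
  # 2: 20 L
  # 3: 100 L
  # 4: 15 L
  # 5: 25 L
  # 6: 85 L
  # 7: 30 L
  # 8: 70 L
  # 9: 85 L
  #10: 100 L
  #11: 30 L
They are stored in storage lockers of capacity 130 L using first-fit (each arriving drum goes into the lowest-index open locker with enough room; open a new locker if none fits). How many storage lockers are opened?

6

  90 → locker 1 (new)  [load 90/130]
  20 → locker 1  [load 110/130]
  100 → locker 2 (new)  [load 100/130]
  15 → locker 1  [load 125/130]
  25 → locker 2  [load 125/130]
  85 → locker 3 (new)  [load 85/130]
  30 → locker 3  [load 115/130]
  70 → locker 4 (new)  [load 70/130]
  85 → locker 5 (new)  [load 85/130]
  100 → locker 6 (new)  [load 100/130]
  30 → locker 4  [load 100/130]
6 storage lockers opened.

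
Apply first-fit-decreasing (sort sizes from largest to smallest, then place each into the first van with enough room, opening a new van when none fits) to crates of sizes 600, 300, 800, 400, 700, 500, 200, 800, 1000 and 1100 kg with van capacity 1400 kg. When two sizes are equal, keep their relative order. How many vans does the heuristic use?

5

Sorted descending: 1100, 1000, 800, 800, 700, 600, 500, 400, 300, 200.
  1100 → van 1 (new)  [load 1100/1400]
  1000 → van 2 (new)  [load 1000/1400]
  800 → van 3 (new)  [load 800/1400]
  800 → van 4 (new)  [load 800/1400]
  700 → van 5 (new)  [load 700/1400]
  600 → van 3  [load 1400/1400]
  500 → van 4  [load 1300/1400]
  400 → van 2  [load 1400/1400]
  300 → van 1  [load 1400/1400]
  200 → van 5  [load 900/1400]
5 vans opened.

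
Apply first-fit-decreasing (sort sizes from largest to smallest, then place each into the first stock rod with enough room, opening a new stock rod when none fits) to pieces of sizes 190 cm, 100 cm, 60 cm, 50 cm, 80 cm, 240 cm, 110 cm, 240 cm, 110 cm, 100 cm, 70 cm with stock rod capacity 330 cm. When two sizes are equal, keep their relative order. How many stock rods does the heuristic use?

5

Sorted descending: 240, 240, 190, 110, 110, 100, 100, 80, 70, 60, 50.
  240 → stock rod 1 (new)  [load 240/330]
  240 → stock rod 2 (new)  [load 240/330]
  190 → stock rod 3 (new)  [load 190/330]
  110 → stock rod 3  [load 300/330]
  110 → stock rod 4 (new)  [load 110/330]
  100 → stock rod 4  [load 210/330]
  100 → stock rod 4  [load 310/330]
  80 → stock rod 1  [load 320/330]
  70 → stock rod 2  [load 310/330]
  60 → stock rod 5 (new)  [load 60/330]
  50 → stock rod 5  [load 110/330]
5 stock rods opened.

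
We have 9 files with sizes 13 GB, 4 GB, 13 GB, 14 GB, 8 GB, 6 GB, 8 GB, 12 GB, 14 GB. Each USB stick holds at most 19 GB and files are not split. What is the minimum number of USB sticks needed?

6

Total = 14 + 14 + 13 + 13 + 12 + 8 + 8 + 6 + 4 = 92 GB.
Lower bound: ⌈92/19⌉ = 5 USB sticks.
A packing using 6 USB sticks:
  USB stick 1: 14 + 4 = 18
  USB stick 2: 14 = 14
  USB stick 3: 13 + 6 = 19
  USB stick 4: 13 = 13
  USB stick 5: 12 = 12
  USB stick 6: 8 + 8 = 16
No arrangement into 5 USB sticks stays within capacity, so 6 is optimal.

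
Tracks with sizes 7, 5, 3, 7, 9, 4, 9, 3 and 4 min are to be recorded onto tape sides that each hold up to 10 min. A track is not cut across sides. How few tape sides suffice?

6

Total = 9 + 9 + 7 + 7 + 5 + 4 + 4 + 3 + 3 = 51 min.
Lower bound: ⌈51/10⌉ = 6 tape sides.
A packing using 6 tape sides:
  side 1: 9 = 9
  side 2: 9 = 9
  side 3: 7 + 3 = 10
  side 4: 7 + 3 = 10
  side 5: 5 + 4 = 9
  side 6: 4 = 4
This matches the lower bound, so 6 is optimal.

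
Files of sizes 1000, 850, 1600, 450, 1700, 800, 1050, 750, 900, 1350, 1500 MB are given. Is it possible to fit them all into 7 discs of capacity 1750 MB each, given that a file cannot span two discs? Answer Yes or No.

No

Total = 11950 MB; ⌈11950/1750⌉ = 7.
The bound of 7 does not rule out 7, but exhaustive search shows no assignment into 7 discs of capacity 1750 MB exists — the minimum is 8.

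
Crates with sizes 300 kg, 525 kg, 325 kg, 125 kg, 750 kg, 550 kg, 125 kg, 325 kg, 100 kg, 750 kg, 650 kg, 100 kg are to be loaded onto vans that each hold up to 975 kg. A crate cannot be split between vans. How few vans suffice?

5

Total = 750 + 750 + 650 + 550 + 525 + 325 + 325 + 300 + 125 + 125 + 100 + 100 = 4625 kg.
Lower bound: ⌈4625/975⌉ = 5 vans.
A packing using 5 vans:
  van 1: 750 + 125 + 100 = 975
  van 2: 750 + 125 + 100 = 975
  van 3: 650 + 325 = 975
  van 4: 550 + 325 = 875
  van 5: 525 + 300 = 825
This matches the lower bound, so 5 is optimal.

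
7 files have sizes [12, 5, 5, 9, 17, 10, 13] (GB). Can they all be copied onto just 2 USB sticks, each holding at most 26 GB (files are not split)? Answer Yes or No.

Total = 71 GB; ⌈71/26⌉ = 3.
At least 3 USB sticks are required, but only 2 are allowed.

No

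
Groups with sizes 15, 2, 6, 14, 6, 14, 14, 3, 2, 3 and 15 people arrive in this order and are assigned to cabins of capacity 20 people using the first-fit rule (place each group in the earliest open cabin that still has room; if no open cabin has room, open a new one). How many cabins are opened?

5

  15 → cabin 1 (new)  [load 15/20]
  2 → cabin 1  [load 17/20]
  6 → cabin 2 (new)  [load 6/20]
  14 → cabin 2  [load 20/20]
  6 → cabin 3 (new)  [load 6/20]
  14 → cabin 3  [load 20/20]
  14 → cabin 4 (new)  [load 14/20]
  3 → cabin 1  [load 20/20]
  2 → cabin 4  [load 16/20]
  3 → cabin 4  [load 19/20]
  15 → cabin 5 (new)  [load 15/20]
5 cabins opened.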